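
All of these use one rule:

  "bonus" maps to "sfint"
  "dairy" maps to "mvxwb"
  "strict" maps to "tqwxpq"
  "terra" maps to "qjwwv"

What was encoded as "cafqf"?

photo

b(1)→s(18) and o(14)→f(5) fit y≡23x+21 (mod 26); the inverse of 23 mod 26 is 17. Treating letters as 0–25, the rule is x ↦ 23x + 21 (mod 26).
Decoding cafqf: c(2)→17·(2−21)≡15=p; a(0)→17·(0−21)≡7=h; f(5)→17·(5−21)≡14=o; q(16)→17·(16−21)≡19=t; f(5)→17·(5−21)≡14=o (all mod 26).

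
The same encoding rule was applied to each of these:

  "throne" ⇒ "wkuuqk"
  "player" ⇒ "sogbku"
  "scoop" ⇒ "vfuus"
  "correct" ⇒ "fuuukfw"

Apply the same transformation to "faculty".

igfaowb

The shift depends on letter class: consonant t→w is +3, but vowel o→u is +6. Vowels shift forward by 6 and consonants shift forward by 3.
On faculty: f(cons)+3=i, a(vowel)+6=g, c(cons)+3=f, u(vowel)+6=a, l(cons)+3=o, t(cons)+3=w, y(cons)+3=b.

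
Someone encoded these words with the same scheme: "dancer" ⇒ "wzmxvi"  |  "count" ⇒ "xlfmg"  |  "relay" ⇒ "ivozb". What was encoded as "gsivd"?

Each letter is replaced by its mirror in the alphabet: a↔z, b↔y, c↔x, and so on (the Atbash cipher).
Decoding gsivd: g↔t, s↔h, i↔r, v↔e, d↔w.

threw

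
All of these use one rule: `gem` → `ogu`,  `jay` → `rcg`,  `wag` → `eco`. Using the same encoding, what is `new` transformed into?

The shift depends on letter class: consonant g→o is +8, but vowel e→g is +2. Vowels shift forward by 2 and consonants shift forward by 8.
Applying it to new: n(cons)+8=v, e(vowel)+2=g, w(cons)+8=e.

vge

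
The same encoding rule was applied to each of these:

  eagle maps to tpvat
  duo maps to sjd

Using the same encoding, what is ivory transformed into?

Compare letters: e→t is +15, a→p is +15, g→v is +15 — a constant shift. It's a constant shift of +15 (ROT15).
On ivory: i+15=x, v+15=k, o+15=d, r+15=g, y+15=n.

xkdgn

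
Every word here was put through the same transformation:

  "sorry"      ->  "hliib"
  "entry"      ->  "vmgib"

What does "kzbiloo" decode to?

payroll

Each pair mirrors across the alphabet (s↔h, o↔l, r↔i): positions sum to 25. Each letter is replaced by its mirror in the alphabet: a↔z, b↔y, c↔x, and so on (the Atbash cipher).
Decoding kzbiloo: k↔p, z↔a, b↔y, i↔r, l↔o, o↔l, o↔l.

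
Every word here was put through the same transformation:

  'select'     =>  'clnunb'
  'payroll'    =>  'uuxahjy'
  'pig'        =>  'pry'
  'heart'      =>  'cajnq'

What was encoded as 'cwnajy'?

parent

The output letters match the input read backwards, each shifted +9: select reversed is tceles. Read the word backwards and shift each letter +9.
Decoding cwnajy: shift back: c−9=t, w−9=n, n−9=e, a−9=r, j−9=a, y−9=p → tnerap; then reverse → parent.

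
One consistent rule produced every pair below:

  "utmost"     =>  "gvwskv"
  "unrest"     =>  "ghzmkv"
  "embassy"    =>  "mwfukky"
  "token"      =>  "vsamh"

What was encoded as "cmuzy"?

weary

This is an affine cipher: with a=0,…,z=25, each position x becomes (11x+20) mod 26.
Undoing it on cmuzy: c(2)→19·(2−20)≡22=w; m(12)→19·(12−20)≡4=e; u(20)→19·(20−20)≡0=a; z(25)→19·(25−20)≡17=r; y(24)→19·(24−20)≡24=y (all mod 26).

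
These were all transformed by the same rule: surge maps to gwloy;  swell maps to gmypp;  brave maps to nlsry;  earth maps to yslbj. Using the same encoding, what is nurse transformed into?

This is an affine cipher: with a=0,…,z=25, each position x becomes (21x+18) mod 26.
For nurse: n(13)→21·13+18≡5=f; u(20)→21·20+18≡22=w; r(17)→21·17+18≡11=l; s(18)→21·18+18≡6=g; e(4)→21·4+18≡24=y (all mod 26).

fwlgy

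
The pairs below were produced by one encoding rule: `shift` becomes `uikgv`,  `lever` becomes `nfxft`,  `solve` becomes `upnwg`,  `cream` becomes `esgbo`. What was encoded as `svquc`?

quota

It's a Vigenère-style cipher with numeric key [2,1]: position i shifts by key[i mod 2].
Decoding svquc: s−2=q, v−1=u, q−2=o, u−1=t, c−2=a.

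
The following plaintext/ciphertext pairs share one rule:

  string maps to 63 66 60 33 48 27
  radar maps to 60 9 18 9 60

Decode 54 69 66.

put

s(#19)→63 and t(#20)→66: differences scale by 3, so n = 3·pos + 6. With a=1..z=26, the number is 3·pos + 6.
Decoding 54 69 66: 54→(54−6)÷3=16=p, 69→(69−6)÷3=21=u, 66→(66−6)÷3=20=t.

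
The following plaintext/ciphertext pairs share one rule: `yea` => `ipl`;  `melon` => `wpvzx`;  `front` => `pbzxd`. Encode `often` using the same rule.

The rule splits by letter class: vowels +11, consonants +10.
On often: o(vowel)+11=z, f(cons)+10=p, t(cons)+10=d, e(vowel)+11=p, n(cons)+10=x.

zpdpx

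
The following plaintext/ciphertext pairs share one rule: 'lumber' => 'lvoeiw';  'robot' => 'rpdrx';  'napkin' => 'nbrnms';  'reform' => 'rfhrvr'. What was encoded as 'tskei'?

tribe

Letter i (0-indexed) is shifted by i+0, so successive shifts are 0, 1, 2, ….
Decoding tskei: t−0=t, s−1=r, k−2=i, e−3=b, i−4=e.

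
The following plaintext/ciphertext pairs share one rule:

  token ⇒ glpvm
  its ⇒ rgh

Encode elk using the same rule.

vop

Each pair mirrors across the alphabet (t↔g, o↔l, k↔p): positions sum to 25. This is the alphabet-reversal cipher (Atbash): a becomes z, b becomes y, etc.
Applying it to elk: e↔v, l↔o, k↔p.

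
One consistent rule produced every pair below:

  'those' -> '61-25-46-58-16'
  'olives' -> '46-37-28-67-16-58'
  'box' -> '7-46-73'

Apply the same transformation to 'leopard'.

t(#20)→61 and h(#8)→25: differences scale by 3, so n = 3·pos + 1. With a=1..z=26, the number is 3·pos + 1.
On leopard: l=12→37, e=5→16, o=15→46, p=16→49, a=1→4, r=18→55, d=4→13.

37-16-46-49-4-55-13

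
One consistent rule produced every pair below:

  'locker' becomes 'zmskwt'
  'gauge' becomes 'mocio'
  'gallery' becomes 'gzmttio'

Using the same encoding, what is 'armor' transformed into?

zwuzi

Read the word backwards and shift each letter +8.
Applying it to armor: reverse → romra; then shift: r+8=z, o+8=w, m+8=u, r+8=z, a+8=i.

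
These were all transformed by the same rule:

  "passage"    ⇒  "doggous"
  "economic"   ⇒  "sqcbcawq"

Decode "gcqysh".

It's a constant shift of +14 (ROT14).
Decoding gcqysh: g−14=s, c−14=o, q−14=c, y−14=k, s−14=e, h−14=t.

socket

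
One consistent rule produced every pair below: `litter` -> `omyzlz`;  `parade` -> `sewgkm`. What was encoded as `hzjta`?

event

Each letter shifts forward by (position + 3), i.e. 3, 4, 5, … — the shift grows by one for each successive letter.
Reversing it on hzjta: h−3=e, z−4=v, j−5=e, t−6=n, a−7=t.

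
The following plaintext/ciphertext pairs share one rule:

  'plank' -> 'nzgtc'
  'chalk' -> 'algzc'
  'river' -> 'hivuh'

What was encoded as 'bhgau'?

p(15)→n(13) and l(11)→z(25) fit y≡23x+6 (mod 26); the inverse of 23 mod 26 is 17. Each letter's alphabet position (a=0..z=25) is mapped through 23·x+6 mod 26 — an affine cipher.
Decoding bhgau: b(1)→17·(1−6)≡19=t; h(7)→17·(7−6)≡17=r; g(6)→17·(6−6)≡0=a; a(0)→17·(0−6)≡2=c; u(20)→17·(20−6)≡4=e (all mod 26).

trace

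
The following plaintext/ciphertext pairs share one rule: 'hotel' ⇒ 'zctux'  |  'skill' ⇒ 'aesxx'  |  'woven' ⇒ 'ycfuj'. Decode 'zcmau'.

house

Treating letters as 0–25, the rule is x ↦ 19x + 22 (mod 26).
Undoing it on zcmau: z(25)→11·(25−22)≡7=h; c(2)→11·(2−22)≡14=o; m(12)→11·(12−22)≡20=u; a(0)→11·(0−22)≡18=s; u(20)→11·(20−22)≡4=e (all mod 26).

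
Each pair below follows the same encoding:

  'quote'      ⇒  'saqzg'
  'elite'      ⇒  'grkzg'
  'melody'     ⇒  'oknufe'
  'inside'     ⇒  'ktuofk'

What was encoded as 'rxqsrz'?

prompt

Shifts by position in quote: pos 0: q→s (+2), pos 1: u→a (+6), pos 2: o→q (+2), pos 3: t→z (+6) — repeating every 2. The shifts repeat in a cycle of length 2: positions 0,1,… shift by +2, +6, then the pattern repeats.
Undoing it on rxqsrz: r−2=p, x−6=r, q−2=o, s−6=m, r−2=p, z−6=t.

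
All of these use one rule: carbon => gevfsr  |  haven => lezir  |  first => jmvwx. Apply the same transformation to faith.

jemxl

Compare letters: c→g is +4, a→e is +4, r→v is +4 — a constant shift. Every letter moves 4 places later in the alphabet, wrapping around z→a.
For faith: f+4=j, a+4=e, i+4=m, t+4=x, h+4=l.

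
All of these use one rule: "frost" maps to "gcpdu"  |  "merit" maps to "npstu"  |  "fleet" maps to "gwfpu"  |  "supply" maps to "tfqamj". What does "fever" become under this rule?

Shifts by position in frost: pos 0: f→g (+1), pos 1: r→c (+11), pos 2: o→p (+1), pos 3: s→d (+11) — repeating every 2. It's a Vigenère-style cipher with numeric key [1,11]: position i shifts by key[i mod 2].
Applying it to fever: f+1=g, e+11=p, v+1=w, e+11=p, r+1=s.

gpwps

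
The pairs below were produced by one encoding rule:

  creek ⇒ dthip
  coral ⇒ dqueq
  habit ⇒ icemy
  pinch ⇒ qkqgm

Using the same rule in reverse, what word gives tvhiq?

In creek: c→d is +1, r→t is +2, e→h is +3, e→i is +4 — the shift increases by 1 each position. Letter i (0-indexed) is shifted by i+1, so successive shifts are 1, 2, 3, ….
Reversing it on tvhiq: t−1=s, v−2=t, h−3=e, i−4=e, q−5=l.

steel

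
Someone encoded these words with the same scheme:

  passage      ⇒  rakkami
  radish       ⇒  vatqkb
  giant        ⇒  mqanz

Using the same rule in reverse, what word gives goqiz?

quiet

p(15)→r(17) and a(0)→a(0) fit y≡15x+0 (mod 26); the inverse of 15 mod 26 is 7. This is an affine cipher: with a=0,…,z=25, each position x becomes (15x+0) mod 26.
Decoding goqiz: g(6)→7·(6−0)≡16=q; o(14)→7·(14−0)≡20=u; q(16)→7·(16−0)≡8=i; i(8)→7·(8−0)≡4=e; z(25)→7·(25−0)≡19=t (all mod 26).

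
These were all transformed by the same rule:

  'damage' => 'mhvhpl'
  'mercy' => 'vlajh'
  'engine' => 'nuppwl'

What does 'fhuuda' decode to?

Shifts by position in damage: pos 0: d→m (+9), pos 1: a→h (+7), pos 2: m→v (+9), pos 3: a→h (+7) — repeating every 2. The shifts repeat in a cycle of length 2: positions 0,1,… shift by +9, +7, then the pattern repeats.
Decoding fhuuda: f−9=w, h−7=a, u−9=l, u−7=n, d−9=u, a−7=t.

walnut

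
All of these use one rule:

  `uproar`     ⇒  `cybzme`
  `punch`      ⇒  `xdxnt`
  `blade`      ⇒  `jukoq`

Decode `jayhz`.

brown

Letter i (0-indexed) is shifted by i+8, so successive shifts are 8, 9, 10, ….
Decoding jayhz: j−8=b, a−9=r, y−10=o, h−11=w, z−12=n.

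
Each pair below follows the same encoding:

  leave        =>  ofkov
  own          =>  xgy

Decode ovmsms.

icicle

The output letters match the input read backwards, each shifted +10: leave reversed is evael. The word is reversed, then every letter is shifted forward by 10.
Undoing it on ovmsms: shift back: o−10=e, v−10=l, m−10=c, s−10=i, m−10=c, s−10=i → elcici; then reverse → icicle.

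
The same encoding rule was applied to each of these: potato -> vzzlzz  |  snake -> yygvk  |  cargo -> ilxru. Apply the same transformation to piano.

vtgyu

Shifts by position in potato: pos 0: p→v (+6), pos 1: o→z (+11), pos 2: t→z (+6), pos 3: a→l (+11) — repeating every 2. A repeating key of period 2 is used — shifts +6, +11 over and over.
For piano: p+6=v, i+11=t, a+6=g, n+11=y, o+6=u.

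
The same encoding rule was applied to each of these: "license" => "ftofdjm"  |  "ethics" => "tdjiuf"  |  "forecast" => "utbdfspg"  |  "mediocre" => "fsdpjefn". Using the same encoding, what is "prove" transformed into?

fwpsq

The output letters match the input read backwards, each shifted +1: license reversed is esnecil. Read the word backwards and shift each letter +1.
For prove: reverse → evorp; then shift: e+1=f, v+1=w, o+1=p, r+1=s, p+1=q.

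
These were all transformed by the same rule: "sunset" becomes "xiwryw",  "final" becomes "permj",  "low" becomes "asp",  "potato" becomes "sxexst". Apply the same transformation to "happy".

The output letters match the input read backwards, each shifted +4: sunset reversed is tesnus. Read the word backwards and shift each letter +4.
On happy: reverse → yppah; then shift: y+4=c, p+4=t, p+4=t, a+4=e, h+4=l.

cttel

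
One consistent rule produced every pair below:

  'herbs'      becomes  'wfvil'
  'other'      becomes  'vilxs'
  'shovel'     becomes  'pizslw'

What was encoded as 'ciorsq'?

The output letters match the input read backwards, each shifted +4: herbs reversed is sbreh. Two steps: reverse the string, then apply a Caesar shift of +4.
Decoding ciorsq: shift back: c−4=y, i−4=e, o−4=k, r−4=n, s−4=o, q−4=m → yeknom; then reverse → monkey.

monkey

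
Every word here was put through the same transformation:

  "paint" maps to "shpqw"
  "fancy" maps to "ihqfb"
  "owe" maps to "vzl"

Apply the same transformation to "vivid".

The shift depends on letter class: consonant p→s is +3, but vowel a→h is +7. The rule splits by letter class: vowels +7, consonants +3.
For vivid: v(cons)+3=y, i(vowel)+7=p, v(cons)+3=y, i(vowel)+7=p, d(cons)+3=g.

ypypg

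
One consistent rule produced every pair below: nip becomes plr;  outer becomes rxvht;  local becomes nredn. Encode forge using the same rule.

The shift depends on letter class: consonant n→p is +2, but vowel i→l is +3. The rule splits by letter class: vowels +3, consonants +2.
On forge: f(cons)+2=h, o(vowel)+3=r, r(cons)+2=t, g(cons)+2=i, e(vowel)+3=h.

hrtih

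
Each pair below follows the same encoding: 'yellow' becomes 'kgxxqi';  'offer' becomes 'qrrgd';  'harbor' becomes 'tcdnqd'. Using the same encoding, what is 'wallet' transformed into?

The shift depends on letter class: consonant y→k is +12, but vowel e→g is +2. Two shifts are in play — +2 for a/e/i/o/u, +12 for every other letter.
On wallet: w(cons)+12=i, a(vowel)+2=c, l(cons)+12=x, l(cons)+12=x, e(vowel)+2=g, t(cons)+12=f.

icxxgf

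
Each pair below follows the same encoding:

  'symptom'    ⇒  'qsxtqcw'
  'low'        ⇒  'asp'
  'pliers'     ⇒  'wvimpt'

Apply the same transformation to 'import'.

The output letters match the input read backwards, each shifted +4: symptom reversed is motpmys. Two steps: reverse the string, then apply a Caesar shift of +4.
Applying it to import: reverse → tropmi; then shift: t+4=x, r+4=v, o+4=s, p+4=t, m+4=q, i+4=m.

xvstqm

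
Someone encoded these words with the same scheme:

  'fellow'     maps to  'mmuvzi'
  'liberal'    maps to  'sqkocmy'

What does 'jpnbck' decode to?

In fellow: f→m is +7, e→m is +8, l→u is +9, l→v is +10 — the shift increases by 1 each position. Each letter shifts forward by (position + 7), i.e. 7, 8, 9, … — the shift grows by one for each successive letter.
Undoing it on jpnbck: j−7=c, p−8=h, n−9=e, b−10=r, c−11=r, k−12=y.

cherry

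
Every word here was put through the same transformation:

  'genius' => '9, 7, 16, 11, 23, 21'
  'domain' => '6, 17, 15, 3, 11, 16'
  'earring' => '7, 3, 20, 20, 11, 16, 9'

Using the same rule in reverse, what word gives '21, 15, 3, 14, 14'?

g is letter #7 and maps to 9: an offset of 2. Each letter is replaced by its alphabet position (a=1..z=26) + 2.
Undoing it on 21, 15, 3, 14, 14: 21→(21−2)÷1=19=s, 15→(15−2)÷1=13=m, 3→(3−2)÷1=1=a, 14→(14−2)÷1=12=l, 14→(14−2)÷1=12=l.

small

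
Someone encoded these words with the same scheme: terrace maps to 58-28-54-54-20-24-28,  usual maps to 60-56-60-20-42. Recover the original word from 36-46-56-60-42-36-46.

t(#20)→58 and e(#5)→28: differences scale by 2, so n = 2·pos + 18. Each letter becomes 2×(its alphabet position, a=1..z=26) + 18.
Reversing it on 36-46-56-60-42-36-46: 36→(36−18)÷2=9=i, 46→(46−18)÷2=14=n, 56→(56−18)÷2=19=s, 60→(60−18)÷2=21=u, 42→(42−18)÷2=12=l, 36→(36−18)÷2=9=i, 46→(46−18)÷2=14=n.

insulin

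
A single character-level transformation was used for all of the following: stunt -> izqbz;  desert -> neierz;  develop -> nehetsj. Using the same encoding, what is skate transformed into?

icoze

Each letter's alphabet position (a=0..z=25) is mapped through 17·x+14 mod 26 — an affine cipher.
Applying it to skate: s(18)→17·18+14≡8=i; k(10)→17·10+14≡2=c; a(0)→17·0+14≡14=o; t(19)→17·19+14≡25=z; e(4)→17·4+14≡4=e (all mod 26).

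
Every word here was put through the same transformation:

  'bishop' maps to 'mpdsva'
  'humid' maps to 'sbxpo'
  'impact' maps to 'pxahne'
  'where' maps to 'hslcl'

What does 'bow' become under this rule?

Two shifts are in play — +7 for a/e/i/o/u, +11 for every other letter.
On bow: b(cons)+11=m, o(vowel)+7=v, w(cons)+11=h.

mvh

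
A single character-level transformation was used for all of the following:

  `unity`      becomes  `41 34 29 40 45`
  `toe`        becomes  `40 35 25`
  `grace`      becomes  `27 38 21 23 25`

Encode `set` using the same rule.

The number is (letter's place in the alphabet, a=1) + 20.
On set: s=19→39, e=5→25, t=20→40.

39 25 40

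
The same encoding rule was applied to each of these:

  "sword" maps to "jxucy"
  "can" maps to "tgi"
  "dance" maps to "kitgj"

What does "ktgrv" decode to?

The output letters match the input read backwards, each shifted +6: sword reversed is drows. The word is reversed, then every letter is shifted forward by 6.
Decoding ktgrv: shift back: k−6=e, t−6=n, g−6=a, r−6=l, v−6=p → enalp; then reverse → plane.

plane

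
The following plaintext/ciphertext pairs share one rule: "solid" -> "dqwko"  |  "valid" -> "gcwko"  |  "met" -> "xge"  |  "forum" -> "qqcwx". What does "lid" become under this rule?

The rule splits by letter class: vowels +2, consonants +11.
For lid: l(cons)+11=w, i(vowel)+2=k, d(cons)+11=o.

wko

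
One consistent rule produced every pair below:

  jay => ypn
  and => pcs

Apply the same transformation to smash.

Compare letters: j→y is +15, a→p is +15, y→n is +15 — a constant shift. Each letter is shifted forward by 15 in the alphabet (a Caesar shift of +15).
For smash: s+15=h, m+15=b, a+15=p, s+15=h, h+15=w.

hbphw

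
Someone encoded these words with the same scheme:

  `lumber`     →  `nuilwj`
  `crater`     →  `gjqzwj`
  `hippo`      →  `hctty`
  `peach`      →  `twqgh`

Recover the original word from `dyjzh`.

north

Treating letters as 0–25, the rule is x ↦ 21x + 16 (mod 26).
Decoding dyjzh: d(3)→5·(3−16)≡13=n; y(24)→5·(24−16)≡14=o; j(9)→5·(9−16)≡17=r; z(25)→5·(25−16)≡19=t; h(7)→5·(7−16)≡7=h (all mod 26).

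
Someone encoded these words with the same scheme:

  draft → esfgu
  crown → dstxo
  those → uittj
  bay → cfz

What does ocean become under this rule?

tdjfo

The rule splits by letter class: vowels +5, consonants +1.
For ocean: o(vowel)+5=t, c(cons)+1=d, e(vowel)+5=j, a(vowel)+5=f, n(cons)+1=o.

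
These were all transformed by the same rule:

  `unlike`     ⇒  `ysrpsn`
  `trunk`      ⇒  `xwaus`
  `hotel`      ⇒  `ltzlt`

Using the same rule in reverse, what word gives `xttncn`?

In unlike: u→y is +4, n→s is +5, l→r is +6, i→p is +7 — the shift increases by 1 each position. The shift increases by 1 at each position, starting from +4: 4, 5, 6, ….
Decoding xttncn: x−4=t, t−5=o, t−6=n, n−7=g, c−8=u, n−9=e.

tongue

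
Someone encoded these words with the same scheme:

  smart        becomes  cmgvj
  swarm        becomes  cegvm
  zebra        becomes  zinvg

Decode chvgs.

s(18)→c(2) and m(12)→m(12) fit y≡7x+6 (mod 26); the inverse of 7 mod 26 is 15. This is an affine cipher: with a=0,…,z=25, each position x becomes (7x+6) mod 26.
Undoing it on chvgs: c(2)→15·(2−6)≡18=s; h(7)→15·(7−6)≡15=p; v(21)→15·(21−6)≡17=r; g(6)→15·(6−6)≡0=a; s(18)→15·(18−6)≡24=y (all mod 26).

spray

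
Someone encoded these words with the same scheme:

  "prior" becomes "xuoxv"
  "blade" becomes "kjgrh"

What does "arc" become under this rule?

ixg

The output letters match the input read backwards, each shifted +6: prior reversed is roirp. The word is reversed, then every letter is shifted forward by 6.
On arc: reverse → cra; then shift: c+6=i, r+6=x, a+6=g.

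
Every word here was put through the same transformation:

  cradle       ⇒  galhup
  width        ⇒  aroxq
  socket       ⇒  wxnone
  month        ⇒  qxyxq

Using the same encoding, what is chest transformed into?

gqpwc

Shifts by position in cradle: pos 0: c→g (+4), pos 1: r→a (+9), pos 2: a→l (+11), pos 3: d→h (+4), pos 4: l→u (+9), pos 5: e→p (+11) — repeating every 3. It's a Vigenère-style cipher with numeric key [4,9,11]: position i shifts by key[i mod 3].
On chest: c+4=g, h+9=q, e+11=p, s+4=w, t+9=c.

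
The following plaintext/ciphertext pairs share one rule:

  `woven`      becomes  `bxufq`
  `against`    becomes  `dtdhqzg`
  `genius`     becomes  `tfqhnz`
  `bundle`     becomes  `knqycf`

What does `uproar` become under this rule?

nesxds

w(22)→b(1) and o(14)→x(23) fit y≡7x+3 (mod 26); the inverse of 7 mod 26 is 15. This is an affine cipher: with a=0,…,z=25, each position x becomes (7x+3) mod 26.
On uproar: u(20)→7·20+3≡13=n; p(15)→7·15+3≡4=e; r(17)→7·17+3≡18=s; o(14)→7·14+3≡23=x; a(0)→7·0+3≡3=d; r(17)→7·17+3≡18=s (all mod 26).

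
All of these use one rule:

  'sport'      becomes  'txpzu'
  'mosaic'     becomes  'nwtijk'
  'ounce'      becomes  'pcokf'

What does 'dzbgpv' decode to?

Shifts by position in sport: pos 0: s→t (+1), pos 1: p→x (+8), pos 2: o→p (+1), pos 3: r→z (+8) — repeating every 2. The shifts repeat in a cycle of length 2: positions 0,1,… shift by +1, +8, then the pattern repeats.
Decoding dzbgpv: d−1=c, z−8=r, b−1=a, g−8=y, p−1=o, v−8=n.

crayon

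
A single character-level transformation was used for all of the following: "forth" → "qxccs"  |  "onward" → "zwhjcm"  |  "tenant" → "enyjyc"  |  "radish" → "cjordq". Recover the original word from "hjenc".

Shifts by position in forth: pos 0: f→q (+11), pos 1: o→x (+9), pos 2: r→c (+11), pos 3: t→c (+9) — repeating every 2. It's a Vigenère-style cipher with numeric key [11,9]: position i shifts by key[i mod 2].
Undoing it on hjenc: h−11=w, j−9=a, e−11=t, n−9=e, c−11=r.

water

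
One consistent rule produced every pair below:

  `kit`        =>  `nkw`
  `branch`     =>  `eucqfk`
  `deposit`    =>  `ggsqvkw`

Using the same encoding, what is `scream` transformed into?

The shift depends on letter class: consonant k→n is +3, but vowel i→k is +2. Two shifts are in play — +2 for a/e/i/o/u, +3 for every other letter.
On scream: s(cons)+3=v, c(cons)+3=f, r(cons)+3=u, e(vowel)+2=g, a(vowel)+2=c, m(cons)+3=p.

vfugcp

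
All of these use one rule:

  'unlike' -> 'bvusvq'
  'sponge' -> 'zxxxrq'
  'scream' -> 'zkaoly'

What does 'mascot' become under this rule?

In unlike: u→b is +7, n→v is +8, l→u is +9, i→s is +10 — the shift increases by 1 each position. The shift increases by 1 at each position, starting from +7: 7, 8, 9, ….
On mascot: m+7=t, a+8=i, s+9=b, c+10=m, o+11=z, t+12=f.

tibmzf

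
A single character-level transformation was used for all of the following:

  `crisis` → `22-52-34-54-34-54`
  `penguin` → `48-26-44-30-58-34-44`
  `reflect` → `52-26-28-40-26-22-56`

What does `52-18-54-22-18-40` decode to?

The formula is n = 2×(alphabet index, a=1) + 16.
Reversing it on 52-18-54-22-18-40: 52→(52−16)÷2=18=r, 18→(18−16)÷2=1=a, 54→(54−16)÷2=19=s, 22→(22−16)÷2=3=c, 18→(18−16)÷2=1=a, 40→(40−16)÷2=12=l.

rascal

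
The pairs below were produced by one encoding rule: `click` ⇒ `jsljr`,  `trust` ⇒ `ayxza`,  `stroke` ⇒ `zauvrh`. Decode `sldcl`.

The shifts repeat in a cycle of length 3: positions 0,1,… shift by +7, +7, +3, then the pattern repeats.
Decoding sldcl: s−7=l, l−7=e, d−3=a, c−7=v, l−7=e.

leave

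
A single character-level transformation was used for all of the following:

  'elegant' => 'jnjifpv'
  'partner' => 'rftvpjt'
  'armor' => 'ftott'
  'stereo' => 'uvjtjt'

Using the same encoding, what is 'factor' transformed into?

Two shifts are in play — +5 for a/e/i/o/u, +2 for every other letter.
Applying it to factor: f(cons)+2=h, a(vowel)+5=f, c(cons)+2=e, t(cons)+2=v, o(vowel)+5=t, r(cons)+2=t.

hfevtt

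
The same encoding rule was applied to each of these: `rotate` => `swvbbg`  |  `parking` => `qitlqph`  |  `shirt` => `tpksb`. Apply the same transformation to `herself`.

Shifts by position in rotate: pos 0: r→s (+1), pos 1: o→w (+8), pos 2: t→v (+2), pos 3: a→b (+1), pos 4: t→b (+8), pos 5: e→g (+2) — repeating every 3. The shifts repeat in a cycle of length 3: positions 0,1,… shift by +1, +8, +2, then the pattern repeats.
For herself: h+1=i, e+8=m, r+2=t, s+1=t, e+8=m, l+2=n, f+1=g.

imttmng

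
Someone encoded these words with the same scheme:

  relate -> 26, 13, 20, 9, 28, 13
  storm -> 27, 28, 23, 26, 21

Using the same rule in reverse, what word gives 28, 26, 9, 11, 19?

r is letter #18 and maps to 26: an offset of 8. The number is (letter's place in the alphabet, a=1) + 8.
Reversing it on 28, 26, 9, 11, 19: 28→(28−8)÷1=20=t, 26→(26−8)÷1=18=r, 9→(9−8)÷1=1=a, 11→(11−8)÷1=3=c, 19→(19−8)÷1=11=k.

track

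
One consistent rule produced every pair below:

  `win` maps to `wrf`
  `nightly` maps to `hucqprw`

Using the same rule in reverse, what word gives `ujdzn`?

equal

The output letters match the input read backwards, each shifted +9: win reversed is niw. Read the word backwards and shift each letter +9.
Decoding ujdzn: shift back: u−9=l, j−9=a, d−9=u, z−9=q, n−9=e → lauqe; then reverse → equal.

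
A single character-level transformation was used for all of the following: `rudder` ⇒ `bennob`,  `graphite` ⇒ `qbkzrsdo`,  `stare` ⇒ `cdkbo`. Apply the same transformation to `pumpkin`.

Compare letters: r→b is +10, u→e is +10, d→n is +10 — a constant shift. Every letter moves 10 places later in the alphabet, wrapping around z→a.
Applying it to pumpkin: p+10=z, u+10=e, m+10=w, p+10=z, k+10=u, i+10=s, n+10=x.

zewzusx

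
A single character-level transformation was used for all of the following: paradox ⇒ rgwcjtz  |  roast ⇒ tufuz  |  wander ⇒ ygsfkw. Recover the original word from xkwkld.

Shifts by position in paradox: pos 0: p→r (+2), pos 1: a→g (+6), pos 2: r→w (+5), pos 3: a→c (+2), pos 4: d→j (+6), pos 5: o→t (+5) — repeating every 3. The shifts repeat in a cycle of length 3: positions 0,1,… shift by +2, +6, +5, then the pattern repeats.
Reversing it on xkwkld: x−2=v, k−6=e, w−5=r, k−2=i, l−6=f, d−5=y.

verify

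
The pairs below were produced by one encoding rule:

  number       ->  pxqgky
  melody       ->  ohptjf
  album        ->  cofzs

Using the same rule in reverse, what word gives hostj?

flood

In number: n→p is +2, u→x is +3, m→q is +4, b→g is +5 — the shift increases by 1 each position. Letter i (0-indexed) is shifted by i+2, so successive shifts are 2, 3, 4, ….
Reversing it on hostj: h−2=f, o−3=l, s−4=o, t−5=o, j−6=d.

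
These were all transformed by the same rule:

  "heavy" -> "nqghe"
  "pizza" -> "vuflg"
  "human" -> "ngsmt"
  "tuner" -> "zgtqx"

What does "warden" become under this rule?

cmxpkz

Shifts by position in heavy: pos 0: h→n (+6), pos 1: e→q (+12), pos 2: a→g (+6), pos 3: v→h (+12) — repeating every 2. A repeating key of period 2 is used — shifts +6, +12 over and over.
For warden: w+6=c, a+12=m, r+6=x, d+12=p, e+6=k, n+12=z.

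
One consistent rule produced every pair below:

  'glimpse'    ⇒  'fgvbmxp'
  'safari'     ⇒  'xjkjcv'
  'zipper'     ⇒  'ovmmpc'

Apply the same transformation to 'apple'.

jmmgp

g(6)→f(5) and l(11)→g(6) fit y≡21x+9 (mod 26); the inverse of 21 mod 26 is 5. Treating letters as 0–25, the rule is x ↦ 21x + 9 (mod 26).
Applying it to apple: a(0)→21·0+9≡9=j; p(15)→21·15+9≡12=m; p(15)→21·15+9≡12=m; l(11)→21·11+9≡6=g; e(4)→21·4+9≡15=p (all mod 26).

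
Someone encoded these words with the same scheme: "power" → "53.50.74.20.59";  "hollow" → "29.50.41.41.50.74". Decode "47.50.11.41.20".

noble

Each letter becomes 3×(its alphabet position, a=1..z=26) + 5.
Undoing it on 47.50.11.41.20: 47→(47−5)÷3=14=n, 50→(50−5)÷3=15=o, 11→(11−5)÷3=2=b, 41→(41−5)÷3=12=l, 20→(20−5)÷3=5=e.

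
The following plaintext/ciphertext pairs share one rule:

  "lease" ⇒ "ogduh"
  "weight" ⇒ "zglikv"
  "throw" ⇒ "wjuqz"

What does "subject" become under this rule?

The shifts repeat in a cycle of length 2: positions 0,1,… shift by +3, +2, then the pattern repeats.
For subject: s+3=v, u+2=w, b+3=e, j+2=l, e+3=h, c+2=e, t+3=w.

vwelhew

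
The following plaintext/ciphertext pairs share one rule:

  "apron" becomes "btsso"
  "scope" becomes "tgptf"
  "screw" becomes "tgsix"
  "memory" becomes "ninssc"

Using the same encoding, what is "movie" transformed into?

nswmf

Shifts by position in apron: pos 0: a→b (+1), pos 1: p→t (+4), pos 2: r→s (+1), pos 3: o→s (+4) — repeating every 2. The shifts repeat in a cycle of length 2: positions 0,1,… shift by +1, +4, then the pattern repeats.
For movie: m+1=n, o+4=s, v+1=w, i+4=m, e+1=f.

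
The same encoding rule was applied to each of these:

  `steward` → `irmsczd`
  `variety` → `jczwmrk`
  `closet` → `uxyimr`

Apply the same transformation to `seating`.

s(18)→i(8) and t(19)→r(17) fit y≡9x+2 (mod 26); the inverse of 9 mod 26 is 3. Each letter's alphabet position (a=0..z=25) is mapped through 9·x+2 mod 26 — an affine cipher.
On seating: s(18)→9·18+2≡8=i; e(4)→9·4+2≡12=m; a(0)→9·0+2≡2=c; t(19)→9·19+2≡17=r; i(8)→9·8+2≡22=w; n(13)→9·13+2≡15=p; g(6)→9·6+2≡4=e (all mod 26).

imcrwpe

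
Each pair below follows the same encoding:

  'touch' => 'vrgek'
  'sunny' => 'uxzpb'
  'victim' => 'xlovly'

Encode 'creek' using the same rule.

A repeating key of period 3 is used — shifts +2, +3, +12 over and over.
For creek: c+2=e, r+3=u, e+12=q, e+2=g, k+3=n.

euqgn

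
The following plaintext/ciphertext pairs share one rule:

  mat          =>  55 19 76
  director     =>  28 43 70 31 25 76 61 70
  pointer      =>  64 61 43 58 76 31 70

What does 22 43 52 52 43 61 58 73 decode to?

billions

m(#13)→55 and a(#1)→19: differences scale by 3, so n = 3·pos + 16. With a=1..z=26, the number is 3·pos + 16.
Undoing it on 22 43 52 52 43 61 58 73: 22→(22−16)÷3=2=b, 43→(43−16)÷3=9=i, 52→(52−16)÷3=12=l, 52→(52−16)÷3=12=l, 43→(43−16)÷3=9=i, 61→(61−16)÷3=15=o, 58→(58−16)÷3=14=n, 73→(73−16)÷3=19=s.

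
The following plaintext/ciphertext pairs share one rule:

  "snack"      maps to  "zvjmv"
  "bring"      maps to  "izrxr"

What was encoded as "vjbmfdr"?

Each letter shifts forward by (position + 7), i.e. 7, 8, 9, … — the shift grows by one for each successive letter.
Reversing it on vjbmfdr: v−7=o, j−8=b, b−9=s, m−10=c, f−11=u, d−12=r, r−13=e.

obscure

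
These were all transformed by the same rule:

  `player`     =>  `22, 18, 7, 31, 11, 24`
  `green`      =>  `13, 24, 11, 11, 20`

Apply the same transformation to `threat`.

26, 14, 24, 11, 7, 26

p is letter #16 and maps to 22: an offset of 6. Letters become their 1-based position plus 6 (so a→7, b→8, …).
On threat: t=20→26, h=8→14, r=18→24, e=5→11, a=1→7, t=20→26.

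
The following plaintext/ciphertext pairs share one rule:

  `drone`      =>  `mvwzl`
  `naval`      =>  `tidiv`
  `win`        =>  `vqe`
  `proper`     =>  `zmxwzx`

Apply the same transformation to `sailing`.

ovqtqia

The output letters match the input read backwards, each shifted +8: drone reversed is enord. Two steps: reverse the string, then apply a Caesar shift of +8.
Applying it to sailing: reverse → gnilias; then shift: g+8=o, n+8=v, i+8=q, l+8=t, i+8=q, a+8=i, s+8=a.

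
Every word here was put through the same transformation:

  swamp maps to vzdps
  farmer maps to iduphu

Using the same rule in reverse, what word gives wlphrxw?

Each letter is shifted forward by 3 in the alphabet (a Caesar shift of +3).
Undoing it on wlphrxw: w−3=t, l−3=i, p−3=m, h−3=e, r−3=o, x−3=u, w−3=t.

timeout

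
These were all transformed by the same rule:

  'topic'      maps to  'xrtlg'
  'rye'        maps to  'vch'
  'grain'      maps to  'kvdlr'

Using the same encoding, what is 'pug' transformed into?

The shift depends on letter class: consonant t→x is +4, but vowel o→r is +3. Vowels shift forward by 3 and consonants shift forward by 4.
Applying it to pug: p(cons)+4=t, u(vowel)+3=x, g(cons)+4=k.

txk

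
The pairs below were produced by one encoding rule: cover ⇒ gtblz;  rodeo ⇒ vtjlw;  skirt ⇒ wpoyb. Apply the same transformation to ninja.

rntqi

In cover: c→g is +4, o→t is +5, v→b is +6, e→l is +7 — the shift increases by 1 each position. Each letter shifts forward by (position + 4), i.e. 4, 5, 6, … — the shift grows by one for each successive letter.
For ninja: n+4=r, i+5=n, n+6=t, j+7=q, a+8=i.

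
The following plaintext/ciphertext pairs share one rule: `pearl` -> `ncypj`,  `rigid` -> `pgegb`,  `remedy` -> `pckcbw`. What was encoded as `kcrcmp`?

meteor

Each letter is shifted forward by 24 in the alphabet (a Caesar shift of +24).
Reversing it on kcrcmp: k−24=m, c−24=e, r−24=t, c−24=e, m−24=o, p−24=r.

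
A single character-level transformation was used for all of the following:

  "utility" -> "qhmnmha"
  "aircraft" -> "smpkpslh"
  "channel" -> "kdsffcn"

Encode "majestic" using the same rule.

wsvcyhmk

u(20)→q(16) and t(19)→h(7) fit y≡9x+18 (mod 26); the inverse of 9 mod 26 is 3. Treating letters as 0–25, the rule is x ↦ 9x + 18 (mod 26).
For majestic: m(12)→9·12+18≡22=w; a(0)→9·0+18≡18=s; j(9)→9·9+18≡21=v; e(4)→9·4+18≡2=c; s(18)→9·18+18≡24=y; t(19)→9·19+18≡7=h; i(8)→9·8+18≡12=m; c(2)→9·2+18≡10=k (all mod 26).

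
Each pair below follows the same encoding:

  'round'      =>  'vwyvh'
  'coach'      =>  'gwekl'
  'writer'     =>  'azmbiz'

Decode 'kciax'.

guest

Shifts by position in round: pos 0: r→v (+4), pos 1: o→w (+8), pos 2: u→y (+4), pos 3: n→v (+8) — repeating every 2. It's a Vigenère-style cipher with numeric key [4,8]: position i shifts by key[i mod 2].
Reversing it on kciax: k−4=g, c−8=u, i−4=e, a−8=s, x−4=t.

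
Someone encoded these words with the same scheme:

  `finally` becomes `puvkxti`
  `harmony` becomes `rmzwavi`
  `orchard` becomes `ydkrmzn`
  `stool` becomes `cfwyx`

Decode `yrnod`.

Shifts by position in finally: pos 0: f→p (+10), pos 1: i→u (+12), pos 2: n→v (+8), pos 3: a→k (+10), pos 4: l→x (+12), pos 5: l→t (+8) — repeating every 3. It's a Vigenère-style cipher with numeric key [10,12,8]: position i shifts by key[i mod 3].
Decoding yrnod: y−10=o, r−12=f, n−8=f, o−10=e, d−12=r.

offer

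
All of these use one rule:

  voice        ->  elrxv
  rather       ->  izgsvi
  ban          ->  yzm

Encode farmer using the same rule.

uzinvi

Each pair mirrors across the alphabet (v↔e, o↔l, i↔r): positions sum to 25. Letters are reflected about the middle of the alphabet (position → 25−position): Atbash.
Applying it to farmer: f↔u, a↔z, r↔i, m↔n, e↔v, r↔i.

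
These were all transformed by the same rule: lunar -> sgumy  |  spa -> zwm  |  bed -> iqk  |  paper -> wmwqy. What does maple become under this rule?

Two shifts are in play — +12 for a/e/i/o/u, +7 for every other letter.
For maple: m(cons)+7=t, a(vowel)+12=m, p(cons)+7=w, l(cons)+7=s, e(vowel)+12=q.

tmwsq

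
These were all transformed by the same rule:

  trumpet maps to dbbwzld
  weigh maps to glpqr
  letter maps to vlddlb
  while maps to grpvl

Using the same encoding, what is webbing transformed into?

The shift depends on letter class: consonant t→d is +10, but vowel u→b is +7. Two shifts are in play — +7 for a/e/i/o/u, +10 for every other letter.
On webbing: w(cons)+10=g, e(vowel)+7=l, b(cons)+10=l, b(cons)+10=l, i(vowel)+7=p, n(cons)+10=x, g(cons)+10=q.

glllpxq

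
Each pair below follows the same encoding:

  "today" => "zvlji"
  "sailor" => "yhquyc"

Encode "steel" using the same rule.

yamnv

The shift increases by 1 at each position, starting from +6: 6, 7, 8, ….
Applying it to steel: s+6=y, t+7=a, e+8=m, e+9=n, l+10=v.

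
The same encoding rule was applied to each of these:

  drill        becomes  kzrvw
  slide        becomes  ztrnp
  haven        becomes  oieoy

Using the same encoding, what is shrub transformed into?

zpaem

In drill: d→k is +7, r→z is +8, i→r is +9, l→v is +10 — the shift increases by 1 each position. The shift increases by 1 at each position, starting from +7: 7, 8, 9, ….
Applying it to shrub: s+7=z, h+8=p, r+9=a, u+10=e, b+11=m.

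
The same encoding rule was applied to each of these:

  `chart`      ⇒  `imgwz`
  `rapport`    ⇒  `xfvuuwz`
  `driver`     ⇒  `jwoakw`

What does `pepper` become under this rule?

vjvukw

Shifts by position in chart: pos 0: c→i (+6), pos 1: h→m (+5), pos 2: a→g (+6), pos 3: r→w (+5) — repeating every 2. It's a Vigenère-style cipher with numeric key [6,5]: position i shifts by key[i mod 2].
For pepper: p+6=v, e+5=j, p+6=v, p+5=u, e+6=k, r+5=w.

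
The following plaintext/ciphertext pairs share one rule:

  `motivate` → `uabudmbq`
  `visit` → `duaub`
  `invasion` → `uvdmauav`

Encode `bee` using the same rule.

jqq

The shift depends on letter class: consonant m→u is +8, but vowel o→a is +12. Vowels shift forward by 12 and consonants shift forward by 8.
On bee: b(cons)+8=j, e(vowel)+12=q, e(vowel)+12=q.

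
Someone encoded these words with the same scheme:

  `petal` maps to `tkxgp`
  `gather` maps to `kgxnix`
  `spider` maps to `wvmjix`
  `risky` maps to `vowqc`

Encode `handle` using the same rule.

Shifts by position in petal: pos 0: p→t (+4), pos 1: e→k (+6), pos 2: t→x (+4), pos 3: a→g (+6) — repeating every 2. The shifts repeat in a cycle of length 2: positions 0,1,… shift by +4, +6, then the pattern repeats.
Applying it to handle: h+4=l, a+6=g, n+4=r, d+6=j, l+4=p, e+6=k.

lgrjpk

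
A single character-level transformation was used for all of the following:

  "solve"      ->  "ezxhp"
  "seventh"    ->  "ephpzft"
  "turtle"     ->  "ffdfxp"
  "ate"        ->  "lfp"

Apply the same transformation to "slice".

The shift depends on letter class: consonant s→e is +12, but vowel o→z is +11. Two shifts are in play — +11 for a/e/i/o/u, +12 for every other letter.
For slice: s(cons)+12=e, l(cons)+12=x, i(vowel)+11=t, c(cons)+12=o, e(vowel)+11=p.

extop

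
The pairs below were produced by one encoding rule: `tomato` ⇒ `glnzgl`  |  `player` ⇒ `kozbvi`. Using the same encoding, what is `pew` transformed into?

kvd

Each pair mirrors across the alphabet (t↔g, o↔l, m↔n): positions sum to 25. This is the alphabet-reversal cipher (Atbash): a becomes z, b becomes y, etc.
For pew: p↔k, e↔v, w↔d.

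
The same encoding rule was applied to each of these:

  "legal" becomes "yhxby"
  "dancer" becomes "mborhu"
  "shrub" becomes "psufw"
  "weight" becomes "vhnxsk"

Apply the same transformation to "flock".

cyjrd

Treating letters as 0–25, the rule is x ↦ 21x + 1 (mod 26).
On flock: f(5)→21·5+1≡2=c; l(11)→21·11+1≡24=y; o(14)→21·14+1≡9=j; c(2)→21·2+1≡17=r; k(10)→21·10+1≡3=d (all mod 26).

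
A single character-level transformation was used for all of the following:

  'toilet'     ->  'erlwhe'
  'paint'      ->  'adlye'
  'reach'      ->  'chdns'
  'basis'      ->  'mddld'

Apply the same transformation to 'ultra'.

xwecd

The shift depends on letter class: consonant t→e is +11, but vowel o→r is +3. The rule splits by letter class: vowels +3, consonants +11.
Applying it to ultra: u(vowel)+3=x, l(cons)+11=w, t(cons)+11=e, r(cons)+11=c, a(vowel)+3=d.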